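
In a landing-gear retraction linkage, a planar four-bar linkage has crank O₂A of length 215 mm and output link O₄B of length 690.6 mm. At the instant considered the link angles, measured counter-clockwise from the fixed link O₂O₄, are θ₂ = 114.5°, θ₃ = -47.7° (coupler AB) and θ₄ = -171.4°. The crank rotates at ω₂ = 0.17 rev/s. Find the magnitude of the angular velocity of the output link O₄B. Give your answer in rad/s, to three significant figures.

0.122

ω₂ = 1.068 rad/s (from 0.17 rev/s).
Differentiating the loop-closure r₂e^{iθ₂}+r₃e^{iθ₃}=r₁+r₄e^{iθ₄} gives r₂ω₂e^{iθ₂}+r₃ω₃e^{iθ₃}=r₄ω₄e^{iθ₄}.
Eliminating the other unknown: ω₄ = r₂ω₂ sin(θ₂−θ₃) / [r₄ sin(θ₄−θ₃)].
Numerator sine = +0.30570; denominator sine = -0.83195.
Result = 0.215·1.068·(+0.30570) / (0.6906·(-0.83195)) = -0.12219 rad/s; magnitude 0.12219 rad/s.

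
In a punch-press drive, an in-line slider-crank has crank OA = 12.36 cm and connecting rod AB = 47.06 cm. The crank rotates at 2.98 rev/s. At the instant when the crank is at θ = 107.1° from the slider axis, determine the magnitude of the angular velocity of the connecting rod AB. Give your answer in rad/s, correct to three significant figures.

ω = 18.72 rad/s (converted from 2.98 rev/s).
The rod makes angle φ with the slider axis where L sinφ = r sinθ; differentiating, L cosφ·φ̇ = r ω cosθ.
L cosφ = √(L² − r² sin²θ) = 0.45553 m.
|ω_rod| = r ω |cosθ| / √(L² − r² sin²θ) = 0.1236·18.72·0.29404/0.45553 = 1.4938 rad/s.

1.49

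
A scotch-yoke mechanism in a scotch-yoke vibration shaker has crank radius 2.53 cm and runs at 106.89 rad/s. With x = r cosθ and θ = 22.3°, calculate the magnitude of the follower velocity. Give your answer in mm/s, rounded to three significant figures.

1030

ω = 106.9 rad/s
x = r cosθ ⇒ ẋ = −rω sinθ.
|v| = rω|sinθ| = 0.0253·106.9·|sin 22.3°| = 1.0262 m/s = 1026.2 mm/s.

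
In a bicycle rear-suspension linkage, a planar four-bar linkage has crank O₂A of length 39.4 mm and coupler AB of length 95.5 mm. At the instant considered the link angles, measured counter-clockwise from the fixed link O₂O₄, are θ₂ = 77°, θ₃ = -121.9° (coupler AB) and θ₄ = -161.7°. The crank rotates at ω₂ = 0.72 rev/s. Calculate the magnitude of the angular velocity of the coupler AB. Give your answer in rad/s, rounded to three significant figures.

2.49

ω₂ = 4.524 rad/s (from 0.72 rev/s).
Differentiating the loop-closure r₂e^{iθ₂}+r₃e^{iθ₃}=r₁+r₄e^{iθ₄} gives r₂ω₂e^{iθ₂}+r₃ω₃e^{iθ₃}=r₄ω₄e^{iθ₄}.
Eliminating the other unknown: ω₃ = r₂ω₂ sin(θ₄−θ₂) / [r₃ sin(θ₃−θ₄)].
Numerator sine = +0.85446; denominator sine = +0.64011.
Result = 0.0394·4.524·(+0.85446) / (0.0955·(+0.64011)) = +2.4914 rad/s; magnitude 2.4914 rad/s.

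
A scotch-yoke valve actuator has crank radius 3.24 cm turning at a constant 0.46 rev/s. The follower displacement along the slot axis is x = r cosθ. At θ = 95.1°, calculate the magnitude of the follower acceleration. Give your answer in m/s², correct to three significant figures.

0.0241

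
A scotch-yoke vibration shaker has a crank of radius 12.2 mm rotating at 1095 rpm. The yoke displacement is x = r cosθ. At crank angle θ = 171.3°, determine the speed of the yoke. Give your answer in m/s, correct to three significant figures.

ω = 114.7 rad/s (from 1095 rpm).
x = r cosθ ⇒ ẋ = −rω sinθ.
|v| = rω|sinθ| = 0.0122·114.7·|sin 171.3°| = 0.21161 m/s.

0.212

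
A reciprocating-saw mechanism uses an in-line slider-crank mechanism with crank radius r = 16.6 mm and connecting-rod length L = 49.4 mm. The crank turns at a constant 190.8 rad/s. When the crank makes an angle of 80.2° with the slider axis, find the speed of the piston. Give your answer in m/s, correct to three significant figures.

3.31

ω = 190.8 rad/s
For an in-line slider-crank, x = r cosθ + √(L² − r² sin²θ), so v = −rω sinθ·[1 + r cosθ/√(L² − r² sin²θ)].
With r = 0.0166 m, L = 0.0494 m, θ = 80.2°: √(L² − r² sin²θ) = 0.046613 m.
v = −0.0166·190.8·0.98541·[1 + 0.0166·0.17021/0.046613] = -3.3102 m/s.
|v| = 3.3102 m/s.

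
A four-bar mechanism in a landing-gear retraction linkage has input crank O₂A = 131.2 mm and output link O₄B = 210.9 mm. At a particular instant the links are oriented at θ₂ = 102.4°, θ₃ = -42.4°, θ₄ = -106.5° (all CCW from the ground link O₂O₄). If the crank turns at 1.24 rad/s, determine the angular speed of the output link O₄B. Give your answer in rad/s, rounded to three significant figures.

ω₂ = 1.24 rad/s
Differentiating the loop-closure r₂e^{iθ₂}+r₃e^{iθ₃}=r₁+r₄e^{iθ₄} gives r₂ω₂e^{iθ₂}+r₃ω₃e^{iθ₃}=r₄ω₄e^{iθ₄}.
Eliminating the other unknown: ω₄ = r₂ω₂ sin(θ₂−θ₃) / [r₄ sin(θ₄−θ₃)].
Numerator sine = +0.57643; denominator sine = -0.89956.
Result = 0.1312·1.24·(+0.57643) / (0.2109·(-0.89956)) = -0.49431 rad/s; magnitude 0.49431 rad/s.

0.494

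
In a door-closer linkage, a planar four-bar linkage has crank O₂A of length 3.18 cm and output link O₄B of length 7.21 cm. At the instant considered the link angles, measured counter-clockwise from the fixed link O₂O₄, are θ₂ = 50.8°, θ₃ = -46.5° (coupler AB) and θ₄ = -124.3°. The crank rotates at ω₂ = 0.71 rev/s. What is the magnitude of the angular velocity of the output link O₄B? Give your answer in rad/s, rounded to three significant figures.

ω₂ = 4.461 rad/s (from 0.71 rev/s).
Differentiating the loop-closure r₂e^{iθ₂}+r₃e^{iθ₃}=r₁+r₄e^{iθ₄} gives r₂ω₂e^{iθ₂}+r₃ω₃e^{iθ₃}=r₄ω₄e^{iθ₄}.
Eliminating the other unknown: ω₄ = r₂ω₂ sin(θ₂−θ₃) / [r₄ sin(θ₄−θ₃)].
Numerator sine = +0.99189; denominator sine = -0.97742.
Result = 0.0318·4.461·(+0.99189) / (0.0721·(-0.97742)) = -1.9967 rad/s; magnitude 1.9967 rad/s.

2.00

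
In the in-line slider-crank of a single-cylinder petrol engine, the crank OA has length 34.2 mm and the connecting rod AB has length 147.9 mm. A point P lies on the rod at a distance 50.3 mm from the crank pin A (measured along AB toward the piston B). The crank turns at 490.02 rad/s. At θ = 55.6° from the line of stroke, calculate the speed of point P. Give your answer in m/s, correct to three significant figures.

15.7

ω = 490 rad/s.  Crank-pin speed |V_A| = rω = 16.759 m/s, perpendicular to OA.
Rod angle: sinφ = −(r/L) sinθ ⇒ φ = -10.999°; ω_rod = −rω cosθ/√(L²−r²sin²θ) = -65.215 rad/s.
V_P = V_A + ω_rod × AP, with AP = 0.0503 m along the rod.
Components: V_Px = −rω sinθ − a·ω_rod·sinφ = -14.454 m/s;  V_Py = rω cosθ + a·ω_rod·cosφ = +6.2481 m/s.
|V_P| = √(V_Px² + V_Py²) = 15.746 m/s.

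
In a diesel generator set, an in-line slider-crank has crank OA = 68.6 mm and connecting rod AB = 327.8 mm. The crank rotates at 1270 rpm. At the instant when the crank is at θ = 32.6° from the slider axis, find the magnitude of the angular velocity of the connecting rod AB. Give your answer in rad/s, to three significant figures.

23.6

ω = 133 rad/s (converted from 1270 rpm).
The rod makes angle φ with the slider axis where L sinφ = r sinθ; differentiating, L cosφ·φ̇ = r ω cosθ.
L cosφ = √(L² − r² sin²θ) = 0.32571 m.
|ω_rod| = r ω |cosθ| / √(L² − r² sin²θ) = 0.0686·133·0.84245/0.32571 = 23.598 rad/s.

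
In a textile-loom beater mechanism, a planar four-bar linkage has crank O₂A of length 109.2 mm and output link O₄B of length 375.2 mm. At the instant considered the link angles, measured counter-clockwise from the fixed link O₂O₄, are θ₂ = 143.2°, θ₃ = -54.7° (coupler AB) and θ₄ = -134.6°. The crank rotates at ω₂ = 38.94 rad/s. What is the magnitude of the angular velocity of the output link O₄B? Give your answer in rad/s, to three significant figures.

ω₂ = 38.94 rad/s
Differentiating the loop-closure r₂e^{iθ₂}+r₃e^{iθ₃}=r₁+r₄e^{iθ₄} gives r₂ω₂e^{iθ₂}+r₃ω₃e^{iθ₃}=r₄ω₄e^{iθ₄}.
Eliminating the other unknown: ω₄ = r₂ω₂ sin(θ₂−θ₃) / [r₄ sin(θ₄−θ₃)].
Numerator sine = -0.30736; denominator sine = -0.98450.
Result = 0.1092·38.94·(-0.30736) / (0.3752·(-0.98450)) = +3.5382 rad/s; magnitude 3.5382 rad/s.

3.54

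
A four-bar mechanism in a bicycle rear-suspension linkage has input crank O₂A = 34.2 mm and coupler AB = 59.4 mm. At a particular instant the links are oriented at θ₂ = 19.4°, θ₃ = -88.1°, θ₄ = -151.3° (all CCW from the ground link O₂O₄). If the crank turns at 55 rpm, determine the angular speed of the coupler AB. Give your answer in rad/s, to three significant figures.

ω₂ = 5.76 rad/s (from 55 rpm).
Differentiating the loop-closure r₂e^{iθ₂}+r₃e^{iθ₃}=r₁+r₄e^{iθ₄} gives r₂ω₂e^{iθ₂}+r₃ω₃e^{iθ₃}=r₄ω₄e^{iθ₄}.
Eliminating the other unknown: ω₃ = r₂ω₂ sin(θ₄−θ₂) / [r₃ sin(θ₃−θ₄)].
Numerator sine = -0.16160; denominator sine = +0.89259.
Result = 0.0342·5.76·(-0.16160) / (0.0594·(+0.89259)) = -0.60039 rad/s; magnitude 0.60039 rad/s.

0.600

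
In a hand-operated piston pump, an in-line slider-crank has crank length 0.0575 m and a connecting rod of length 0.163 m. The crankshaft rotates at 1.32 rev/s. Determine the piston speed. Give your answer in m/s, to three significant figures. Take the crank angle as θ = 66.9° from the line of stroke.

0.503

ω = 2π·1.32 = 8.294 rad/s
For an in-line slider-crank, x = r cosθ + √(L² − r² sin²θ), so v = −rω sinθ·[1 + r cosθ/√(L² − r² sin²θ)].
With r = 0.0575 m, L = 0.163 m, θ = 66.9°: √(L² − r² sin²θ) = 0.15418 m.
v = −0.0575·8.294·0.91982·[1 + 0.0575·0.39234/0.15418] = -0.50284 m/s.
|v| = 0.50284 m/s.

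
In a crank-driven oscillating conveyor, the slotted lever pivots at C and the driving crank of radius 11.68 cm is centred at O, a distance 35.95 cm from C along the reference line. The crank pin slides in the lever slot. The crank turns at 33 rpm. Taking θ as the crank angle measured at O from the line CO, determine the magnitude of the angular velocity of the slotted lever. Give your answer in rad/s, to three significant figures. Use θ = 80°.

ω = 3.456 rad/s (from 33 rpm).
Crank pin A relative to C: A = (d + r cosθ, r sinθ); lever angle φ = atan2(r sinθ, d + r cosθ).
Differentiating tanφ: φ̇ = rω(d cosθ + r)/(d² + r² + 2dr cosθ).
d² + r² + 2dr cosθ = |CA|² = 0.157465 m²;  d cosθ + r = +0.17923 m.
|ω_lever| = |0.1168·3.456·+0.17923| / 0.157465 = 0.45941 rad/s.

0.459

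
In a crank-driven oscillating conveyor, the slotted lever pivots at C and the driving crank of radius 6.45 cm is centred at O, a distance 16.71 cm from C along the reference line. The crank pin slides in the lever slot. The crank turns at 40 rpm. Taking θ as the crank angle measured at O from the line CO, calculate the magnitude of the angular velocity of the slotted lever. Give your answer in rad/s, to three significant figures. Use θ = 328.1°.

ω = 4.189 rad/s (from 40 rpm).
Crank pin A relative to C: A = (d + r cosθ, r sinθ); lever angle φ = atan2(r sinθ, d + r cosθ).
Differentiating tanφ: φ̇ = rω(d cosθ + r)/(d² + r² + 2dr cosθ).
d² + r² + 2dr cosθ = |CA|² = 0.050383 m²;  d cosθ + r = +0.20636 m.
|ω_lever| = |0.0645·4.189·+0.20636| / 0.050383 = 1.1066 rad/s.

1.11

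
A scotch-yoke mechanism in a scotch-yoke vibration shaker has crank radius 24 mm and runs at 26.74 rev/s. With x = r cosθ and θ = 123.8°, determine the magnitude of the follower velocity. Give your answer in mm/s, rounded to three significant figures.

ω = 168 rad/s (from 26.74 rev/s).
x = r cosθ ⇒ ẋ = −rω sinθ.
|v| = rω|sinθ| = 0.024·168·|sin 123.8°| = 3.3508 m/s = 3350.8 mm/s.

3350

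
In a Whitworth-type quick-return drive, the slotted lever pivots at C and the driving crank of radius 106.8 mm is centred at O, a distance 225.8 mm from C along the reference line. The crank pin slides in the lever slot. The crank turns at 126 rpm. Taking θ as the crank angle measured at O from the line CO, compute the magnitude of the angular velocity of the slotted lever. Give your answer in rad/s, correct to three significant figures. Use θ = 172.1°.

ω = 13.19 rad/s (from 126 rpm).
Crank pin A relative to C: A = (d + r cosθ, r sinθ); lever angle φ = atan2(r sinθ, d + r cosθ).
Differentiating tanφ: φ̇ = rω(d cosθ + r)/(d² + r² + 2dr cosθ).
d² + r² + 2dr cosθ = |CA|² = 0.0146187 m²;  d cosθ + r = -0.11686 m.
|ω_lever| = |0.1068·13.19·-0.11686| / 0.0146187 = 11.265 rad/s.

11.3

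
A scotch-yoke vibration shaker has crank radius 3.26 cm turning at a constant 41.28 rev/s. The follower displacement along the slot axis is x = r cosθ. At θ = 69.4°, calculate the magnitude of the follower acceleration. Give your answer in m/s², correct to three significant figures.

ω = 259.4 rad/s (from 41.28 rev/s).
x = r cosθ ⇒ ẍ = −rω² cosθ (ω constant).
|a| = rω²|cosθ| = 0.0326·(259.4)²·|cos 69.4°| = 771.62 m/s².

772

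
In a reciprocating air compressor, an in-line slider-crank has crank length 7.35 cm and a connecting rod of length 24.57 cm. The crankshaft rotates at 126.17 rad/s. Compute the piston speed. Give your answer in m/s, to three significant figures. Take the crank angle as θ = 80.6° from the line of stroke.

9.62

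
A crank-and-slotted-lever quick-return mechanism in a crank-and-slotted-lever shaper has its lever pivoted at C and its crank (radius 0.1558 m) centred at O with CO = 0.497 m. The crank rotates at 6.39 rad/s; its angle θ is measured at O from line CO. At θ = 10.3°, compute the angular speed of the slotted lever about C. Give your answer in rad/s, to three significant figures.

ω = 6.39 rad/s
Crank pin A relative to C: A = (d + r cosθ, r sinθ); lever angle φ = atan2(r sinθ, d + r cosθ).
Differentiating tanφ: φ̇ = rω(d cosθ + r)/(d² + r² + 2dr cosθ).
d² + r² + 2dr cosθ = |CA|² = 0.423652 m²;  d cosθ + r = +0.64479 m.
|ω_lever| = |0.1558·6.39·+0.64479| / 0.423652 = 1.5152 rad/s.

1.52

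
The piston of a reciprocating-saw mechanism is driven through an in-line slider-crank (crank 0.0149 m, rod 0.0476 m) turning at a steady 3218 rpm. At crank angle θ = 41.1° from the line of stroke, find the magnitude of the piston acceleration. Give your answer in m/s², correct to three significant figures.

ω = 2π·3218/60 = 337 rad/s
x(θ) = r cosθ + √(L² − r² sin²θ); with ω constant, a = ω²·d²x/dθ².
d²x/dθ² = −r cosθ − r²(cos2θ)/√u − r⁴ sin²2θ/(4u^{3/2}),  u = L² − r² sin²θ = 0.00216982 m².
Substituting r = 0.0149 m, L = 0.0476 m, θ = 41.1°: d²x/dθ² = -0.011995 m.
a = ω²·d²x/dθ² = (337)²·(-0.011995) = -1362.1 m/s²;  |a| = 1362.1 m/s².

1360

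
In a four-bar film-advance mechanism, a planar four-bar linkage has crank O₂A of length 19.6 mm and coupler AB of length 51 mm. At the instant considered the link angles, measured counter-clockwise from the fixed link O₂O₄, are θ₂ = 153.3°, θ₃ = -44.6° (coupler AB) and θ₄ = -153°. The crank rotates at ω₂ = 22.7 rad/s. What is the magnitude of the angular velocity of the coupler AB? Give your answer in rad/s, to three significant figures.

ω₂ = 22.7 rad/s
Differentiating the loop-closure r₂e^{iθ₂}+r₃e^{iθ₃}=r₁+r₄e^{iθ₄} gives r₂ω₂e^{iθ₂}+r₃ω₃e^{iθ₃}=r₄ω₄e^{iθ₄}.
Eliminating the other unknown: ω₃ = r₂ω₂ sin(θ₄−θ₂) / [r₃ sin(θ₃−θ₄)].
Numerator sine = +0.80593; denominator sine = +0.94888.
Result = 0.0196·22.7·(+0.80593) / (0.051·(+0.94888)) = +7.4097 rad/s; magnitude 7.4097 rad/s.

7.41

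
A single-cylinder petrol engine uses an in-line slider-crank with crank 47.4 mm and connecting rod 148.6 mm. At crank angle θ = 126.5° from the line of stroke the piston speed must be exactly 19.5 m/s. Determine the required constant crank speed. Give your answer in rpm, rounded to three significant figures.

6080

For an in-line slider-crank, |v_piston| = rω|sinθ|·[1 + r cosθ/√(L² − r² sin²θ)].
With r = 0.0474 m, L = 0.1486 m, θ = 126.5°: the bracketed kinematic factor |dx/dθ| = 0.030623 m.
ω = v/|dx/dθ| = 19.5/0.030623 = 636.77 rad/s.
N = 60ω/(2π) = 6080.7 rpm.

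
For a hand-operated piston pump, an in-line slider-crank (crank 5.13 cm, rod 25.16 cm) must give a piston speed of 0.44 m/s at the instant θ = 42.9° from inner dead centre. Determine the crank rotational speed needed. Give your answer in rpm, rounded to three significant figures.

For an in-line slider-crank, |v_piston| = rω|sinθ|·[1 + r cosθ/√(L² − r² sin²θ)].
With r = 0.0513 m, L = 0.2516 m, θ = 42.9°: the bracketed kinematic factor |dx/dθ| = 0.040188 m.
ω = v/|dx/dθ| = 0.44/0.040188 = 10.949 rad/s.
N = 60ω/(2π) = 104.55 rpm.

105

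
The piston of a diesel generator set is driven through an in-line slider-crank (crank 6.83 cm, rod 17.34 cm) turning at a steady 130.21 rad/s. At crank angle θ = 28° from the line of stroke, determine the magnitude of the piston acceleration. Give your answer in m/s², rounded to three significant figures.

ω = 130.2 rad/s
x(θ) = r cosθ + √(L² − r² sin²θ); with ω constant, a = ω²·d²x/dθ².
d²x/dθ² = −r cosθ − r²(cos2θ)/√u − r⁴ sin²2θ/(4u^{3/2}),  u = L² − r² sin²θ = 0.0290394 m².
Substituting r = 0.0683 m, L = 0.1734 m, θ = 28°: d²x/dθ² = -0.076369 m.
a = ω²·d²x/dθ² = (130.2)²·(-0.076369) = -1294.8 m/s²;  |a| = 1294.8 m/s².

1290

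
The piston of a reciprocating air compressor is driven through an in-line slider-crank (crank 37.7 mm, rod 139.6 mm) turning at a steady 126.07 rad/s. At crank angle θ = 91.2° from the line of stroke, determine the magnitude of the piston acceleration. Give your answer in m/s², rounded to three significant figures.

180

ω = 126.1 rad/s
x(θ) = r cosθ + √(L² − r² sin²θ); with ω constant, a = ω²·d²x/dθ².
d²x/dθ² = −r cosθ − r²(cos2θ)/√u − r⁴ sin²2θ/(4u^{3/2}),  u = L² − r² sin²θ = 0.0180675 m².
Substituting r = 0.0377 m, L = 0.1396 m, θ = 91.2°: d²x/dθ² = +0.011354 m.
a = ω²·d²x/dθ² = (126.1)²·(+0.011354) = +180.45 m/s²;  |a| = 180.45 m/s².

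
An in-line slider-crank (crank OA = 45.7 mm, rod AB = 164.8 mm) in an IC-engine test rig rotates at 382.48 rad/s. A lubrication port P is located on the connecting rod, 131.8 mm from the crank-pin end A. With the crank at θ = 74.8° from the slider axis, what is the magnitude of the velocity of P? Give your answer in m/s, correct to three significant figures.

ω = 382.5 rad/s.  Crank-pin speed |V_A| = rω = 17.479 m/s, perpendicular to OA.
Rod angle: sinφ = −(r/L) sinθ ⇒ φ = -15.522°; ω_rod = −rω cosθ/√(L²−r²sin²θ) = -28.861 rad/s.
V_P = V_A + ω_rod × AP, with AP = 0.1318 m along the rod.
Components: V_Px = −rω sinθ − a·ω_rod·sinφ = -17.886 m/s;  V_Py = rω cosθ + a·ω_rod·cosφ = +0.91769 m/s.
|V_P| = √(V_Px² + V_Py²) = 17.909 m/s.

17.9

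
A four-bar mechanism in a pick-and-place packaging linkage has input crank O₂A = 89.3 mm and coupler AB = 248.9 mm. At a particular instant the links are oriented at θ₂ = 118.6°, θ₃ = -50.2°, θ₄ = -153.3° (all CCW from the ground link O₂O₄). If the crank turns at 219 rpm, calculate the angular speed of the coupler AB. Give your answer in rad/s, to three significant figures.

8.44

ω₂ = 22.93 rad/s (from 219 rpm).
Differentiating the loop-closure r₂e^{iθ₂}+r₃e^{iθ₃}=r₁+r₄e^{iθ₄} gives r₂ω₂e^{iθ₂}+r₃ω₃e^{iθ₃}=r₄ω₄e^{iθ₄}.
Eliminating the other unknown: ω₃ = r₂ω₂ sin(θ₄−θ₂) / [r₃ sin(θ₃−θ₄)].
Numerator sine = +0.99945; denominator sine = +0.97398.
Result = 0.0893·22.93·(+0.99945) / (0.2489·(+0.97398)) = +8.4433 rad/s; magnitude 8.4433 rad/s.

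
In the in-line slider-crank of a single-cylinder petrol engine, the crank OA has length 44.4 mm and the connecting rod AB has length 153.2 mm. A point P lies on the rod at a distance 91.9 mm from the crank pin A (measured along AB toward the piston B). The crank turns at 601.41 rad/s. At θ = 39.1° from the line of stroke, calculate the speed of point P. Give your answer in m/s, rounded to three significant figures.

20.9

ω = 601.4 rad/s.  Crank-pin speed |V_A| = rω = 26.703 m/s, perpendicular to OA.
Rod angle: sinφ = −(r/L) sinθ ⇒ φ = -10.532°; ω_rod = −rω cosθ/√(L²−r²sin²θ) = -137.58 rad/s.
V_P = V_A + ω_rod × AP, with AP = 0.0919 m along the rod.
Components: V_Px = −rω sinθ − a·ω_rod·sinφ = -19.152 m/s;  V_Py = rω cosθ + a·ω_rod·cosφ = +8.2917 m/s.
|V_P| = √(V_Px² + V_Py²) = 20.87 m/s.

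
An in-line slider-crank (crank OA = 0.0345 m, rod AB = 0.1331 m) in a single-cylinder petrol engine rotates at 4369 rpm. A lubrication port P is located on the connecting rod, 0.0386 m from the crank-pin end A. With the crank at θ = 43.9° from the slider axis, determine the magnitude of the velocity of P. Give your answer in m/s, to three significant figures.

ω = 457.5 rad/s.  Crank-pin speed |V_A| = rω = 15.784 m/s, perpendicular to OA.
Rod angle: sinφ = −(r/L) sinθ ⇒ φ = -10.354°; ω_rod = −rω cosθ/√(L²−r²sin²θ) = -86.865 rad/s.
V_P = V_A + ω_rod × AP, with AP = 0.0386 m along the rod.
Components: V_Px = −rω sinθ − a·ω_rod·sinφ = -11.548 m/s;  V_Py = rω cosθ + a·ω_rod·cosφ = +8.0751 m/s.
|V_P| = √(V_Px² + V_Py²) = 14.091 m/s.

14.1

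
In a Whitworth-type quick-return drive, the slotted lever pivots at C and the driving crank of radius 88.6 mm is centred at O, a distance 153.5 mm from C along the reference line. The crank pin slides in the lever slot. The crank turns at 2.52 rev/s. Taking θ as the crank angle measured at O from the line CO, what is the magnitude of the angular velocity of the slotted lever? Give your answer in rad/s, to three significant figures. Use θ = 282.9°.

ω = 15.83 rad/s (from 2.52 rev/s).
Crank pin A relative to C: A = (d + r cosθ, r sinθ); lever angle φ = atan2(r sinθ, d + r cosθ).
Differentiating tanφ: φ̇ = rω(d cosθ + r)/(d² + r² + 2dr cosθ).
d² + r² + 2dr cosθ = |CA|² = 0.0374847 m²;  d cosθ + r = +0.12287 m.
|ω_lever| = |0.0886·15.83·+0.12287| / 0.0374847 = 4.5984 rad/s.

4.60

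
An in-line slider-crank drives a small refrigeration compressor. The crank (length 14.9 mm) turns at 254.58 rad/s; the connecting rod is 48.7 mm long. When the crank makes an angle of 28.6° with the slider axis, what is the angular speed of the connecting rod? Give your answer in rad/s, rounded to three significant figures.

69.1

ω = 254.6 rad/s
The rod makes angle φ with the slider axis where L sinφ = r sinθ; differentiating, L cosφ·φ̇ = r ω cosθ.
L cosφ = √(L² − r² sin²θ) = 0.048175 m.
|ω_rod| = r ω |cosθ| / √(L² − r² sin²θ) = 0.0149·254.6·0.87798/0.048175 = 69.132 rad/s.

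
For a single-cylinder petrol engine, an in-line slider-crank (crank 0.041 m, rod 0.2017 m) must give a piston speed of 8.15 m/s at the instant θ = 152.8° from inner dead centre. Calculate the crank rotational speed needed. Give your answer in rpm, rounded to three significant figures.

5070

For an in-line slider-crank, |v_piston| = rω|sinθ|·[1 + r cosθ/√(L² − r² sin²θ)].
With r = 0.041 m, L = 0.2017 m, θ = 152.8°: the bracketed kinematic factor |dx/dθ| = 0.015338 m.
ω = v/|dx/dθ| = 8.15/0.015338 = 531.36 rad/s.
N = 60ω/(2π) = 5074.1 rpm.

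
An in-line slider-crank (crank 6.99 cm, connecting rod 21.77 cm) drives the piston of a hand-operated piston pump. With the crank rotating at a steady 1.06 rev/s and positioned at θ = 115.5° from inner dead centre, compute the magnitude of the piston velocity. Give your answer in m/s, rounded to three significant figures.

0.360

ω = 2π·1.06 = 6.66 rad/s
For an in-line slider-crank, x = r cosθ + √(L² − r² sin²θ), so v = −rω sinθ·[1 + r cosθ/√(L² − r² sin²θ)].
With r = 0.0699 m, L = 0.2177 m, θ = 115.5°: √(L² − r² sin²θ) = 0.20836 m.
v = −0.0699·6.66·0.90259·[1 + 0.0699·-0.43051/0.20836] = -0.35951 m/s.
|v| = 0.35951 m/s.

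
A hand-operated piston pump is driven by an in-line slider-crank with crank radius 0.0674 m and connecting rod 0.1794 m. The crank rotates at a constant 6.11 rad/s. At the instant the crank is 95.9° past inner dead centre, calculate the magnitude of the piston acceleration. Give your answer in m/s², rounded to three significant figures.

ω = 6.11 rad/s
x(θ) = r cosθ + √(L² − r² sin²θ); with ω constant, a = ω²·d²x/dθ².
d²x/dθ² = −r cosθ − r²(cos2θ)/√u − r⁴ sin²2θ/(4u^{3/2}),  u = L² − r² sin²θ = 0.0276896 m².
Substituting r = 0.0674 m, L = 0.1794 m, θ = 95.9°: d²x/dθ² = +0.033604 m.
a = ω²·d²x/dθ² = (6.11)²·(+0.033604) = +1.2545 m/s²;  |a| = 1.2545 m/s².

1.25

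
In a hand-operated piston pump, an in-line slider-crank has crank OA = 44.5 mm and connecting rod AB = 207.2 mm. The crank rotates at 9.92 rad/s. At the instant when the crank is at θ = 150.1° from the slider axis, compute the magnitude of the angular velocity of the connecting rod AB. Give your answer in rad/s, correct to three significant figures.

ω = 9.92 rad/s
The rod makes angle φ with the slider axis where L sinφ = r sinθ; differentiating, L cosφ·φ̇ = r ω cosθ.
L cosφ = √(L² − r² sin²θ) = 0.20601 m.
|ω_rod| = r ω |cosθ| / √(L² − r² sin²θ) = 0.0445·9.92·0.86690/0.20601 = 1.8576 rad/s.

1.86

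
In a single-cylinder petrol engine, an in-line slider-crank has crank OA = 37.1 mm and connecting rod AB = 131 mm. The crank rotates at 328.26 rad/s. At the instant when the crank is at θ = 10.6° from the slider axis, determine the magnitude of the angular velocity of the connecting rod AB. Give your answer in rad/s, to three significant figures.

91.5

ω = 328.3 rad/s
The rod makes angle φ with the slider axis where L sinφ = r sinθ; differentiating, L cosφ·φ̇ = r ω cosθ.
L cosφ = √(L² − r² sin²θ) = 0.13082 m.
|ω_rod| = r ω |cosθ| / √(L² − r² sin²θ) = 0.0371·328.3·0.98294/0.13082 = 91.503 rad/s.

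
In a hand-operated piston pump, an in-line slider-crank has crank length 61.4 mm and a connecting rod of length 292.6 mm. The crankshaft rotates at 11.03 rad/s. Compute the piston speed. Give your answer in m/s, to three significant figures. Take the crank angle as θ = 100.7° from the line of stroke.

0.639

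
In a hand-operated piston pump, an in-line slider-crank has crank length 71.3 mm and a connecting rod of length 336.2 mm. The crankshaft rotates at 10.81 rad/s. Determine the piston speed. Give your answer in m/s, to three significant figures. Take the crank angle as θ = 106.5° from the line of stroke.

0.694

ω = 10.81 rad/s
For an in-line slider-crank, x = r cosθ + √(L² − r² sin²θ), so v = −rω sinθ·[1 + r cosθ/√(L² − r² sin²θ)].
With r = 0.0713 m, L = 0.3362 m, θ = 106.5°: √(L² − r² sin²θ) = 0.32918 m.
v = −0.0713·10.81·0.95882·[1 + 0.0713·-0.28402/0.32918] = -0.69355 m/s.
|v| = 0.69355 m/s.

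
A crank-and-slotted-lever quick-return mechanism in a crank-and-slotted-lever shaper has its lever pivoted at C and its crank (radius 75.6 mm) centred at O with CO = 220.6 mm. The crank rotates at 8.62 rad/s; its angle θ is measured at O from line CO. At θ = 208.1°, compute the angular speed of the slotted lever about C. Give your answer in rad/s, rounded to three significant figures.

ω = 8.62 rad/s
Crank pin A relative to C: A = (d + r cosθ, r sinθ); lever angle φ = atan2(r sinθ, d + r cosθ).
Differentiating tanφ: φ̇ = rω(d cosθ + r)/(d² + r² + 2dr cosθ).
d² + r² + 2dr cosθ = |CA|² = 0.0249566 m²;  d cosθ + r = -0.119 m.
|ω_lever| = |0.0756·8.62·-0.119| / 0.0249566 = 3.1073 rad/s.

3.11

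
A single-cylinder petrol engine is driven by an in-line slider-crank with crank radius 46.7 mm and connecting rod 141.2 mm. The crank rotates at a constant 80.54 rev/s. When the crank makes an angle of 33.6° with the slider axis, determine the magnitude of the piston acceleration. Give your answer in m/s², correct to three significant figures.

ω = 2π·80.5 = 506 rad/s
x(θ) = r cosθ + √(L² − r² sin²θ); with ω constant, a = ω²·d²x/dθ².
d²x/dθ² = −r cosθ − r²(cos2θ)/√u − r⁴ sin²2θ/(4u^{3/2}),  u = L² − r² sin²θ = 0.0192696 m².
Substituting r = 0.0467 m, L = 0.1412 m, θ = 33.6°: d²x/dθ² = -0.045363 m.
a = ω²·d²x/dθ² = (506)²·(-0.045363) = -11617 m/s²;  |a| = 11617 m/s².

11600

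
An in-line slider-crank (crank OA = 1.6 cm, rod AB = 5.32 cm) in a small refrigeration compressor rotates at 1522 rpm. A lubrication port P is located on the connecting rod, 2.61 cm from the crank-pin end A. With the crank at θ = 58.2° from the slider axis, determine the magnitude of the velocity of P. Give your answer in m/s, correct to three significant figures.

2.44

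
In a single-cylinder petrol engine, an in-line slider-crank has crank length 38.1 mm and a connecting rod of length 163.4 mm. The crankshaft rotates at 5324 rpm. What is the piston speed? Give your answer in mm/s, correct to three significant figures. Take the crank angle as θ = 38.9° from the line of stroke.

ω = 2π·5324/60 = 557.5 rad/s
For an in-line slider-crank, x = r cosθ + √(L² − r² sin²θ), so v = −rω sinθ·[1 + r cosθ/√(L² − r² sin²θ)].
With r = 0.0381 m, L = 0.1634 m, θ = 38.9°: √(L² − r² sin²θ) = 0.16164 m.
v = −0.0381·557.5·0.62796·[1 + 0.0381·0.77824/0.16164] = -15.786 m/s.
|v| = 15.786 m/s = 15786 mm/s.

15800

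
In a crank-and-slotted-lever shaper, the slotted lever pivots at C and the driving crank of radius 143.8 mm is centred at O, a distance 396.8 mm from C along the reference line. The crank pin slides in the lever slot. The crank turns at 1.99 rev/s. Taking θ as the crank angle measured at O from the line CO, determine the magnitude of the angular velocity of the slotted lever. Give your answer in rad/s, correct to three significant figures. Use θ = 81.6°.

1.86

ω = 12.5 rad/s (from 1.99 rev/s).
Crank pin A relative to C: A = (d + r cosθ, r sinθ); lever angle φ = atan2(r sinθ, d + r cosθ).
Differentiating tanφ: φ̇ = rω(d cosθ + r)/(d² + r² + 2dr cosθ).
d² + r² + 2dr cosθ = |CA|² = 0.1948 m²;  d cosθ + r = +0.20177 m.
|ω_lever| = |0.1438·12.5·+0.20177| / 0.1948 = 1.8623 rad/s.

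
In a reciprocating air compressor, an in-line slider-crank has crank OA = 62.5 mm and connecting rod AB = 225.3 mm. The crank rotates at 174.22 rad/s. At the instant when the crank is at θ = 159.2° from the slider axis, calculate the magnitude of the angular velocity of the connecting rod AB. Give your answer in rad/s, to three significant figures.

45.4

ω = 174.2 rad/s
The rod makes angle φ with the slider axis where L sinφ = r sinθ; differentiating, L cosφ·φ̇ = r ω cosθ.
L cosφ = √(L² − r² sin²θ) = 0.2242 m.
|ω_rod| = r ω |cosθ| / √(L² − r² sin²θ) = 0.0625·174.2·0.93483/0.2242 = 45.401 rad/s.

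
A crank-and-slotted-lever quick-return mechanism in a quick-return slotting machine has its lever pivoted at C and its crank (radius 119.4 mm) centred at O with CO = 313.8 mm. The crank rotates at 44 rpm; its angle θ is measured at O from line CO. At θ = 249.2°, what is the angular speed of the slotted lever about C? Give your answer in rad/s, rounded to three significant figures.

ω = 4.608 rad/s (from 44 rpm).
Crank pin A relative to C: A = (d + r cosθ, r sinθ); lever angle φ = atan2(r sinθ, d + r cosθ).
Differentiating tanφ: φ̇ = rω(d cosθ + r)/(d² + r² + 2dr cosθ).
d² + r² + 2dr cosθ = |CA|² = 0.0861167 m²;  d cosθ + r = +0.0079674 m.
|ω_lever| = |0.1194·4.608·+0.0079674| / 0.0861167 = 0.0509 rad/s.

0.0509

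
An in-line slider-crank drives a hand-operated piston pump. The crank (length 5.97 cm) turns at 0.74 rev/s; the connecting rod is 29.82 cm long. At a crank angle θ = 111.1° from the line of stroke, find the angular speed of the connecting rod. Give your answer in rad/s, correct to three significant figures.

0.341

ω = 4.65 rad/s (converted from 0.74 rev/s).
The rod makes angle φ with the slider axis where L sinφ = r sinθ; differentiating, L cosφ·φ̇ = r ω cosθ.
L cosφ = √(L² − r² sin²θ) = 0.29295 m.
|ω_rod| = r ω |cosθ| / √(L² − r² sin²θ) = 0.0597·4.65·0.36000/0.29295 = 0.3411 rad/s.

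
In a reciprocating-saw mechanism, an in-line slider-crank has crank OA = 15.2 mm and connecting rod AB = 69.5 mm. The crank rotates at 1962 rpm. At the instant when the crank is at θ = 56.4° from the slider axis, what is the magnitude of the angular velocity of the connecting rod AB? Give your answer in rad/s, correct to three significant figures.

25.3

ω = 205.5 rad/s (converted from 1962 rpm).
The rod makes angle φ with the slider axis where L sinφ = r sinθ; differentiating, L cosφ·φ̇ = r ω cosθ.
L cosφ = √(L² − r² sin²θ) = 0.068337 m.
|ω_rod| = r ω |cosθ| / √(L² − r² sin²θ) = 0.0152·205.5·0.55339/0.068337 = 25.29 rad/s.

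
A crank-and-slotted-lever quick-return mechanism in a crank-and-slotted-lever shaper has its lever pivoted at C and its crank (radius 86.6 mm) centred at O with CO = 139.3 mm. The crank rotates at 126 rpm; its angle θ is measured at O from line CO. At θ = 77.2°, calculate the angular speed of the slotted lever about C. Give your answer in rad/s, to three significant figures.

ω = 13.19 rad/s (from 126 rpm).
Crank pin A relative to C: A = (d + r cosθ, r sinθ); lever angle φ = atan2(r sinθ, d + r cosθ).
Differentiating tanφ: φ̇ = rω(d cosθ + r)/(d² + r² + 2dr cosθ).
d² + r² + 2dr cosθ = |CA|² = 0.0322493 m²;  d cosθ + r = +0.11746 m.
|ω_lever| = |0.0866·13.19·+0.11746| / 0.0322493 = 4.1619 rad/s.

4.16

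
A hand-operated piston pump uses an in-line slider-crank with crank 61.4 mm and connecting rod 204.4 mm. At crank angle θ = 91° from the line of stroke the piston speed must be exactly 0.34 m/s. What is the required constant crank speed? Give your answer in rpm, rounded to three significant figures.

53.2

For an in-line slider-crank, |v_piston| = rω|sinθ|·[1 + r cosθ/√(L² − r² sin²θ)].
With r = 0.0614 m, L = 0.2044 m, θ = 91°: the bracketed kinematic factor |dx/dθ| = 0.061053 m.
ω = v/|dx/dθ| = 0.34/0.061053 = 5.5689 rad/s.
N = 60ω/(2π) = 53.179 rpm.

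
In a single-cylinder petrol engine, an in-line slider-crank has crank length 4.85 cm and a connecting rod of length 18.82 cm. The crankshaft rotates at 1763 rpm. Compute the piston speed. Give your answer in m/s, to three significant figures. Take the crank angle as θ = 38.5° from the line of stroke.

6.71

ω = 2π·1763/60 = 184.6 rad/s
For an in-line slider-crank, x = r cosθ + √(L² − r² sin²θ), so v = −rω sinθ·[1 + r cosθ/√(L² − r² sin²θ)].
With r = 0.0485 m, L = 0.1882 m, θ = 38.5°: √(L² − r² sin²θ) = 0.18576 m.
v = −0.0485·184.6·0.62251·[1 + 0.0485·0.78261/0.18576] = -6.713 m/s.
|v| = 6.713 m/s.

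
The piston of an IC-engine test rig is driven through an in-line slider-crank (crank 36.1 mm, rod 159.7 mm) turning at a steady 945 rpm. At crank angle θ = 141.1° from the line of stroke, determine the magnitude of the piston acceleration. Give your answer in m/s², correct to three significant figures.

ω = 2π·945/60 = 98.96 rad/s
x(θ) = r cosθ + √(L² − r² sin²θ); with ω constant, a = ω²·d²x/dθ².
d²x/dθ² = −r cosθ − r²(cos2θ)/√u − r⁴ sin²2θ/(4u^{3/2}),  u = L² − r² sin²θ = 0.0249902 m².
Substituting r = 0.0361 m, L = 0.1597 m, θ = 141.1°: d²x/dθ² = +0.02625 m.
a = ω²·d²x/dθ² = (98.96)²·(+0.02625) = +257.07 m/s²;  |a| = 257.07 m/s².

257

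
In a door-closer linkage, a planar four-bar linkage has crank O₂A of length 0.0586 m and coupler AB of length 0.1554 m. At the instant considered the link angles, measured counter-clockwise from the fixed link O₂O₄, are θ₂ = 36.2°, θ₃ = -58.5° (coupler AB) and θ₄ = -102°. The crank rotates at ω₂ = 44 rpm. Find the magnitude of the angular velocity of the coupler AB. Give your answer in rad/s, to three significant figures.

1.68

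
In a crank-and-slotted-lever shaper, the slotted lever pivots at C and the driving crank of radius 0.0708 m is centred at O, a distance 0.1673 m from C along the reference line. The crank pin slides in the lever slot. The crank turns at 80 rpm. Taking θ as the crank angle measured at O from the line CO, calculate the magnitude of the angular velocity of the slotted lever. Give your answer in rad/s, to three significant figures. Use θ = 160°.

ω = 8.378 rad/s (from 80 rpm).
Crank pin A relative to C: A = (d + r cosθ, r sinθ); lever angle φ = atan2(r sinθ, d + r cosθ).
Differentiating tanφ: φ̇ = rω(d cosθ + r)/(d² + r² + 2dr cosθ).
d² + r² + 2dr cosθ = |CA|² = 0.0107409 m²;  d cosθ + r = -0.086411 m.
|ω_lever| = |0.0708·8.378·-0.086411| / 0.0107409 = 4.7717 rad/s.

4.77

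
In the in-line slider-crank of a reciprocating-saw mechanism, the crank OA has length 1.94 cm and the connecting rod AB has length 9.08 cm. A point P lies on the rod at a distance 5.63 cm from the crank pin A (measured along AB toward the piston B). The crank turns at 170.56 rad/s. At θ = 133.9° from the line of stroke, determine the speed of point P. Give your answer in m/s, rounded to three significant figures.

2.33

ω = 170.6 rad/s.  Crank-pin speed |V_A| = rω = 3.3089 m/s, perpendicular to OA.
Rod angle: sinφ = −(r/L) sinθ ⇒ φ = -8.856°; ω_rod = −rω cosθ/√(L²−r²sin²θ) = +25.573 rad/s.
V_P = V_A + ω_rod × AP, with AP = 0.0563 m along the rod.
Components: V_Px = −rω sinθ − a·ω_rod·sinφ = -2.1626 m/s;  V_Py = rω cosθ + a·ω_rod·cosφ = -0.87176 m/s.
|V_P| = √(V_Px² + V_Py²) = 2.3317 m/s.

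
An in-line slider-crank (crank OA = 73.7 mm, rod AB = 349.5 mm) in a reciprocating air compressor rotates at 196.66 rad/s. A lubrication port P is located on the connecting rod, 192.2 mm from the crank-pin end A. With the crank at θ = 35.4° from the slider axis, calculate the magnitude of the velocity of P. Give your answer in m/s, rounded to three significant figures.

10.6

ω = 196.7 rad/s.  Crank-pin speed |V_A| = rω = 14.494 m/s, perpendicular to OA.
Rod angle: sinφ = −(r/L) sinθ ⇒ φ = -7.016°; ω_rod = −rω cosθ/√(L²−r²sin²θ) = -34.059 rad/s.
V_P = V_A + ω_rod × AP, with AP = 0.1922 m along the rod.
Components: V_Px = −rω sinθ − a·ω_rod·sinφ = -9.1956 m/s;  V_Py = rω cosθ + a·ω_rod·cosφ = +5.3173 m/s.
|V_P| = √(V_Px² + V_Py²) = 10.622 m/s.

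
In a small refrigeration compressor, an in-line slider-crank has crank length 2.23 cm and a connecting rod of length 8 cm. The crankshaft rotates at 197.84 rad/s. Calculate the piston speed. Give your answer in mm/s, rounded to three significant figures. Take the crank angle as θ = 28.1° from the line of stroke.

ω = 197.8 rad/s
For an in-line slider-crank, x = r cosθ + √(L² − r² sin²θ), so v = −rω sinθ·[1 + r cosθ/√(L² − r² sin²θ)].
With r = 0.0223 m, L = 0.08 m, θ = 28.1°: √(L² − r² sin²θ) = 0.079307 m.
v = −0.0223·197.8·0.47101·[1 + 0.0223·0.88213/0.079307] = -2.5935 m/s.
|v| = 2.5935 m/s = 2593.5 mm/s.

2590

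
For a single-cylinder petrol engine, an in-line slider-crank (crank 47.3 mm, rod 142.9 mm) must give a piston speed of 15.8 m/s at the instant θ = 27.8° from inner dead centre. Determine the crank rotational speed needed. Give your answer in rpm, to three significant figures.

For an in-line slider-crank, |v_piston| = rω|sinθ|·[1 + r cosθ/√(L² − r² sin²θ)].
With r = 0.0473 m, L = 0.1429 m, θ = 27.8°: the bracketed kinematic factor |dx/dθ| = 0.028598 m.
ω = v/|dx/dθ| = 15.8/0.028598 = 552.49 rad/s.
N = 60ω/(2π) = 5275.9 rpm.

5280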